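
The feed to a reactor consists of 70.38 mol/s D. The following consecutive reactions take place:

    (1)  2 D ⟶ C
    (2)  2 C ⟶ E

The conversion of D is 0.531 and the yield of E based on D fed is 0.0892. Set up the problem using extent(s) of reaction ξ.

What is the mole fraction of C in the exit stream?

0.135

Conversion of D: D consumed = 2ξ₁ = 0.531 × 70.38 → ξ₁ = 18.69 mol/s.
Yield of E: 1ξ₂ / 70.38 = 0.0892 → ξ₂ = 6.278 mol/s.
Outlet amounts (n = n₀ + Σ ν·ξ):
  D: 70.38 − 2(18.69) = 33.01
  C: 0 + 1(18.69) − 2(6.278) = 6.13
  E: 0 + 1(6.278) = 6.278
Total out = 45.42 mol/s; y_C = 6.13 / 45.42 = 0.135.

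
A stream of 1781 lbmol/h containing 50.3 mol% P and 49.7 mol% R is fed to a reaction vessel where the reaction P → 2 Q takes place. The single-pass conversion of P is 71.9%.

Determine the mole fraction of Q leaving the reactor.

0.531

P reacted = 0.719 × 895.8 = 644.1 lbmol/h; ν_P = −1, so ξ = 644.1/1 = 644.1 lbmol/h.
Outlet amounts (n = n₀ + ν ξ):
  P: 895.8 − 1(644.1) = 251.7
  Q: 0 + 2(644.1) = 1288
  R: 885.2 (inert)
Total out = 2425 lbmol/h; y_Q = 1288 / 2425 = 0.5312.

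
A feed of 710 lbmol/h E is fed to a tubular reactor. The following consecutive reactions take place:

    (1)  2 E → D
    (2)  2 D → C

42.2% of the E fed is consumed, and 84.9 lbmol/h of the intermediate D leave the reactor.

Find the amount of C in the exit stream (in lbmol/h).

Conversion of E: E consumed = 2ξ₁ = 0.422 × 710 → ξ₁ = 149.8 lbmol/h.
D balance: n_D = 0 + 1ξ₁ − 2ξ₂ = 84.9 → ξ₂ = (1·149.8 − 84.9)/2 = 32.45 lbmol/h.
Outlet amounts (n = n₀ + Σ ν·ξ):
  E: 710 − 2(149.8) = 410.4
  D: 0 + 1(149.8) − 2(32.45) = 84.9
  C: 0 + 1(32.45) = 32.45

32.5 lbmol/h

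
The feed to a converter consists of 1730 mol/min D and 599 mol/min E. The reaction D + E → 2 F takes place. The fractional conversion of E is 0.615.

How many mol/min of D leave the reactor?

E reacted = 0.615 × 599 = 368.4 mol/min; ν_E = −1, so ξ = 368.4/1 = 368.4 mol/min.
Outlet amounts (n = n₀ + ν ξ):
  D: 1730 − 1(368.4) = 1362
  E: 599 − 1(368.4) = 230.6
  F: 0 + 2(368.4) = 736.8

1360 mol/min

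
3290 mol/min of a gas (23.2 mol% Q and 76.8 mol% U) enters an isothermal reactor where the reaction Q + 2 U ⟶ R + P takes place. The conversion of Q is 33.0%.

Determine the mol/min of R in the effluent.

252 mol/min

Q reacted = 0.33 × 763.3 = 251.9 mol/min; ν_Q = −1, so ξ = 251.9/1 = 251.9 mol/min.
Outlet amounts (n = n₀ + ν ξ):
  Q: 763.3 − 1(251.9) = 511.4
  U: 2527 − 2(251.9) = 2023
  R: 0 + 1(251.9) = 251.9
  P: 0 + 1(251.9) = 251.9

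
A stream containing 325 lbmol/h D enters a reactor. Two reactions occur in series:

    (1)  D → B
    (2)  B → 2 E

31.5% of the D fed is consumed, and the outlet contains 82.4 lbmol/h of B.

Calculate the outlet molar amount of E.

39.9 lbmol/h

Conversion of D: D consumed = 1ξ₁ = 0.315 × 325 → ξ₁ = 102.4 lbmol/h.
B balance: n_B = 0 + 1ξ₁ − 1ξ₂ = 82.4 → ξ₂ = (1·102.4 − 82.4)/1 = 19.97 lbmol/h.
Outlet amounts (n = n₀ + Σ ν·ξ):
  D: 325 − 1(102.4) = 222.6
  B: 0 + 1(102.4) − 1(19.97) = 82.4
  E: 0 + 2(19.97) = 39.95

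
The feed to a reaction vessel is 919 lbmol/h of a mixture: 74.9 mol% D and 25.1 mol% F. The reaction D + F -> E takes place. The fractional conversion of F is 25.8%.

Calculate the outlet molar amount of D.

F reacted = 0.258 × 230.7 = 59.51 lbmol/h; ν_F = −1, so ξ = 59.51/1 = 59.51 lbmol/h.
Outlet amounts (n = n₀ + ν ξ):
  D: 688.3 − 1(59.51) = 628.8
  F: 230.7 − 1(59.51) = 171.2
  E: 0 + 1(59.51) = 59.51

629 lbmol/h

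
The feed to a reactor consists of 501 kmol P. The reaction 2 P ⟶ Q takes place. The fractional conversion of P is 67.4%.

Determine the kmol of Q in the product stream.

169 kmol

P reacted = 0.674 × 501 = 337.7 kmol; ν_P = −2, so ξ = 337.7/2 = 168.8 kmol.
Outlet amounts (n = n₀ + ν ξ):
  P: 501 − 2(168.8) = 163.3
  Q: 0 + 1(168.8) = 168.8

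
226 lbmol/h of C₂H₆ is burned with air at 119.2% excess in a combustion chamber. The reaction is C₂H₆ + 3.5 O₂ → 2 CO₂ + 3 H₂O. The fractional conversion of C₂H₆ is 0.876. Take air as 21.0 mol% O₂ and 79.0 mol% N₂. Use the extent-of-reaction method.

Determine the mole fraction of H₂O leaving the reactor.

0.0692

Stoichiometric O₂ = 3.5 × 226 = 791 lbmol/h; O₂ fed = 791 × 2.192 = 1734 lbmol/h.
N₂ fed = 1734 × 79/21 = 6523 lbmol/h.
Fuel reacted = 0.876 × 226 → ξ = 198 lbmol/h.
Outlet (n = n₀ + ν ξ):
  C₂H₆: 226 − 1(198) = 28.02
  O₂: 1734 − 3.5(198) = 1041
  N₂: 6523 (inert)
  CO₂: 0 + 2(198) = 396
  H₂O: 0 + 3(198) = 593.9
Total out = 8582 lbmol/h; y_H₂O = 593.9 / 8582 = 0.06921.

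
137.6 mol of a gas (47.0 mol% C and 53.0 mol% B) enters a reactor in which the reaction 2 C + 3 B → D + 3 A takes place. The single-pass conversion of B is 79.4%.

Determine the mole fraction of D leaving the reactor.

0.163

B reacted = 0.794 × 72.93 = 57.9 mol; ν_B = −3, so ξ = 57.9/3 = 19.3 mol.
Outlet amounts (n = n₀ + ν ξ):
  C: 64.67 − 2(19.3) = 26.07
  B: 72.93 − 3(19.3) = 15.02
  D: 0 + 1(19.3) = 19.3
  A: 0 + 3(19.3) = 57.9
Total out = 118.3 mol; y_D = 19.3 / 118.3 = 0.1632.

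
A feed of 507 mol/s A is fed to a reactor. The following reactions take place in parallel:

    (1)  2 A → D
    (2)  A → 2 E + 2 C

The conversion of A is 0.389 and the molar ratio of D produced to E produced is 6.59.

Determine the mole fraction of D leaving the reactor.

Conversion of A: A consumed = 0.389 × 507 = 197.2 mol/s = 2ξ₁ + 1ξ₂.
Selectivity: 1ξ₁ / (2ξ₂) = 6.59 → ξ₁ = 13.18 ξ₂.
Substitute: (2·13.18 + 1) ξ₂ = 197.2 → ξ₂ = 7.208 mol/s, ξ₁ = 95.01 mol/s.
Outlet amounts (n = n₀ + Σ ν·ξ):
  A: 507 − 2(95.01) − 1(7.208) = 309.8
  D: 0 + 1(95.01) = 95.01
  E: 0 + 2(7.208) = 14.42
  C: 0 + 2(7.208) = 14.42
Total out = 433.6 mol/s; y_D = 95.01 / 433.6 = 0.2191.

0.219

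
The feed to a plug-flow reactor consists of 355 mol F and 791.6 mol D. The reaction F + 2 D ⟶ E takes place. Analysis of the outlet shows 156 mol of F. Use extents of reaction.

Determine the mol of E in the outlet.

For F: n = n₀ − 1ξ → 156 = 355 − 1ξ, giving ξ = 199 mol.
Outlet amounts (n = n₀ + ν ξ):
  F: 355 − 1(199) = 156
  D: 791.6 − 2(199) = 393.6
  E: 0 + 1(199) = 199

199 mol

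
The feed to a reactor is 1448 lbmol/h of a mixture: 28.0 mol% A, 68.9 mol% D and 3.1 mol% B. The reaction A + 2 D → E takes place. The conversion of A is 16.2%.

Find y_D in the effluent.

A reacted = 0.162 × 405.4 = 65.68 lbmol/h; ν_A = −1, so ξ = 65.68/1 = 65.68 lbmol/h.
Outlet amounts (n = n₀ + ν ξ):
  A: 405.4 − 1(65.68) = 339.8
  D: 997.7 − 2(65.68) = 866.3
  E: 0 + 1(65.68) = 65.68
  B: 44.89 (inert)
Total out = 1317 lbmol/h; y_D = 866.3 / 1317 = 0.658.

0.658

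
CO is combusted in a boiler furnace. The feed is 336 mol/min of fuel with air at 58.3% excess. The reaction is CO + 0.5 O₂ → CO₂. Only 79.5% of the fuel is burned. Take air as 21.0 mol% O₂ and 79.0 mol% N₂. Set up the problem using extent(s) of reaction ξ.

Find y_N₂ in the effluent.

Stoichiometric O₂ = 0.5 × 336 = 168 mol/min; O₂ fed = 168 × 1.583 = 265.9 mol/min.
N₂ fed = 265.9 × 79/21 = 1000 mol/min.
Fuel reacted = 0.795 × 336 → ξ = 267.1 mol/min.
Outlet (n = n₀ + ν ξ):
  CO: 336 − 1(267.1) = 68.88
  O₂: 265.9 − 0.5(267.1) = 132.4
  N₂: 1000 (inert)
  CO₂: 0 + 1(267.1) = 267.1
Total out = 1469 mol/min; y_N₂ = 1000 / 1469 = 0.6811.

0.681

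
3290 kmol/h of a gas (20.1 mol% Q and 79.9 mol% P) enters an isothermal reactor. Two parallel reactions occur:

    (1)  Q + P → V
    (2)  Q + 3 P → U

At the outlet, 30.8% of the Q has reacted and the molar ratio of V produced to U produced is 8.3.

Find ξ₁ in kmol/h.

ξ₁ = 182 kmol/h

Conversion of Q: Q consumed = 0.308 × 661.3 = 203.7 kmol/h = 1ξ₁ + 1ξ₂.
Selectivity: 1ξ₁ / (1ξ₂) = 8.3 → ξ₁ = 8.3 ξ₂.
Substitute: (1·8.3 + 1) ξ₂ = 203.7 → ξ₂ = 21.9 kmol/h, ξ₁ = 181.8 kmol/h.
Outlet amounts (n = n₀ + Σ ν·ξ):
  Q: 661.3 − 1(181.8) − 1(21.9) = 457.6
  P: 2629 − 1(181.8) − 3(21.9) = 2381
  V: 0 + 1(181.8) = 181.8
  U: 0 + 1(21.9) = 21.9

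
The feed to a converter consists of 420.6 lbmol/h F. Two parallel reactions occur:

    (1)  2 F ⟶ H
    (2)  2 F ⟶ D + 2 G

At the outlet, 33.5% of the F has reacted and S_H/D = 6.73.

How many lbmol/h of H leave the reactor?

Conversion of F: F consumed = 0.335 × 420.6 = 140.9 lbmol/h = 2ξ₁ + 2ξ₂.
Selectivity: 1ξ₁ / (1ξ₂) = 6.73 → ξ₁ = 6.73 ξ₂.
Substitute: (2·6.73 + 2) ξ₂ = 140.9 → ξ₂ = 9.114 lbmol/h, ξ₁ = 61.34 lbmol/h.
Outlet amounts (n = n₀ + Σ ν·ξ):
  F: 420.6 − 2(61.34) − 2(9.114) = 279.7
  H: 0 + 1(61.34) = 61.34
  D: 0 + 1(9.114) = 9.114
  G: 0 + 2(9.114) = 18.23

61.3 lbmol/h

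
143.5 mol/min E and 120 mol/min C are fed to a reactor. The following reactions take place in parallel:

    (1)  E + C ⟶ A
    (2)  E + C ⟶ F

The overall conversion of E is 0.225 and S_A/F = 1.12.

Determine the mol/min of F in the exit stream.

15.2 mol/min

Conversion of E: E consumed = 0.225 × 143.5 = 32.29 mol/min = 1ξ₁ + 1ξ₂.
Selectivity: 1ξ₁ / (1ξ₂) = 1.12 → ξ₁ = 1.12 ξ₂.
Substitute: (1·1.12 + 1) ξ₂ = 32.29 → ξ₂ = 15.23 mol/min, ξ₁ = 17.06 mol/min.
Outlet amounts (n = n₀ + Σ ν·ξ):
  E: 143.5 − 1(17.06) − 1(15.23) = 111.2
  C: 120 − 1(17.06) − 1(15.23) = 87.71
  A: 0 + 1(17.06) = 17.06
  F: 0 + 1(15.23) = 15.23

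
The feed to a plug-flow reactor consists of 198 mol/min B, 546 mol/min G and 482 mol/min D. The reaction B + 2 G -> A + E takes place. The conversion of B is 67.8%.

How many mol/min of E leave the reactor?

B reacted = 0.678 × 198 = 134.2 mol/min; ν_B = −1, so ξ = 134.2/1 = 134.2 mol/min.
Outlet amounts (n = n₀ + ν ξ):
  B: 198 − 1(134.2) = 63.76
  G: 546 − 2(134.2) = 277.5
  A: 0 + 1(134.2) = 134.2
  E: 0 + 1(134.2) = 134.2
  D: 482 (inert)

134 mol/min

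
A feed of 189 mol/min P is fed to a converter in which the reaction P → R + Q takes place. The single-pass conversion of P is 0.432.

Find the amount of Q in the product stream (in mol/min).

81.6 mol/min

P reacted = 0.432 × 189 = 81.65 mol/min; ν_P = −1, so ξ = 81.65/1 = 81.65 mol/min.
Outlet amounts (n = n₀ + ν ξ):
  P: 189 − 1(81.65) = 107.4
  R: 0 + 1(81.65) = 81.65
  Q: 0 + 1(81.65) = 81.65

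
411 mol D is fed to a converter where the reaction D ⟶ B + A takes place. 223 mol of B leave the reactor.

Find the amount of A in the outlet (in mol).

For B: n = n₀ + 1ξ → 223 = 0 + 1ξ, giving ξ = 223 mol.
Outlet amounts (n = n₀ + ν ξ):
  D: 411 − 1(223) = 188
  B: 0 + 1(223) = 223
  A: 0 + 1(223) = 223

223 mol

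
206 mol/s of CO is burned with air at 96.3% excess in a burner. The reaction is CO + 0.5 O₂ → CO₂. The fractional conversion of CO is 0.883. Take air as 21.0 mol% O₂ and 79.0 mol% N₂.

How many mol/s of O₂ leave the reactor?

Stoichiometric O₂ = 0.5 × 206 = 103 mol/s; O₂ fed = 103 × 1.963 = 202.2 mol/s.
N₂ fed = 202.2 × 79/21 = 760.6 mol/s.
Fuel reacted = 0.883 × 206 → ξ = 181.9 mol/s.
Outlet (n = n₀ + ν ξ):
  CO: 206 − 1(181.9) = 24.1
  O₂: 202.2 − 0.5(181.9) = 111.2
  N₂: 760.6 (inert)
  CO₂: 0 + 1(181.9) = 181.9

111 mol/s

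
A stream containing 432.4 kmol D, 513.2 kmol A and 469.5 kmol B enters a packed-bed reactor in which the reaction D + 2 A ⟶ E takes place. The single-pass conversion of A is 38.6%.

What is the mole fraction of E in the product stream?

0.0814

A reacted = 0.386 × 513.2 = 198.1 kmol; ν_A = −2, so ξ = 198.1/2 = 99.05 kmol.
Outlet amounts (n = n₀ + ν ξ):
  D: 432.4 − 1(99.05) = 333.4
  A: 513.2 − 2(99.05) = 315.1
  E: 0 + 1(99.05) = 99.05
  B: 469.5 (inert)
Total out = 1217 kmol; y_E = 99.05 / 1217 = 0.08139.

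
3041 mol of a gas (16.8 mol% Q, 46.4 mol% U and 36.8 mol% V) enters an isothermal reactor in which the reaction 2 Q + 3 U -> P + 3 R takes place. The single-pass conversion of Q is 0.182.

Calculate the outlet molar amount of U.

1270 mol

Q reacted = 0.182 × 510.9 = 92.98 mol; ν_Q = −2, so ξ = 92.98/2 = 46.49 mol.
Outlet amounts (n = n₀ + ν ξ):
  Q: 510.9 − 2(46.49) = 417.9
  U: 1411 − 3(46.49) = 1272
  P: 0 + 1(46.49) = 46.49
  R: 0 + 3(46.49) = 139.5
  V: 1119 (inert)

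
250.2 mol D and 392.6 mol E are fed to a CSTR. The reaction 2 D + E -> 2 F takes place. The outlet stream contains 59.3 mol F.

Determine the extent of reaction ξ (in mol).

ξ = 29.6 mol

For F: n = n₀ + 2ξ → 59.3 = 0 + 2ξ, giving ξ = 29.65 mol.
Outlet amounts (n = n₀ + ν ξ):
  D: 250.2 − 2(29.65) = 190.9
  E: 392.6 − 1(29.65) = 363
  F: 0 + 2(29.65) = 59.3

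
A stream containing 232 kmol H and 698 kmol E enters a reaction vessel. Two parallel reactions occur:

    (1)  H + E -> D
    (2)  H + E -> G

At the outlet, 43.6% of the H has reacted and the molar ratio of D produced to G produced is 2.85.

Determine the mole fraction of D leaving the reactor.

Conversion of H: H consumed = 0.436 × 232 = 101.2 kmol = 1ξ₁ + 1ξ₂.
Selectivity: 1ξ₁ / (1ξ₂) = 2.85 → ξ₁ = 2.85 ξ₂.
Substitute: (1·2.85 + 1) ξ₂ = 101.2 → ξ₂ = 26.27 kmol, ξ₁ = 74.88 kmol.
Outlet amounts (n = n₀ + Σ ν·ξ):
  H: 232 − 1(74.88) − 1(26.27) = 130.8
  E: 698 − 1(74.88) − 1(26.27) = 596.8
  D: 0 + 1(74.88) = 74.88
  G: 0 + 1(26.27) = 26.27
Total out = 828.8 kmol; y_D = 74.88 / 828.8 = 0.09034.

0.0903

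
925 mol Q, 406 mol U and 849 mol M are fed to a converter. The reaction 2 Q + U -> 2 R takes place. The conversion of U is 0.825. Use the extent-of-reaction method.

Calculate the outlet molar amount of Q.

U reacted = 0.825 × 406 = 334.9 mol; ν_U = −1, so ξ = 334.9/1 = 334.9 mol.
Outlet amounts (n = n₀ + ν ξ):
  Q: 925 − 2(334.9) = 255.1
  U: 406 − 1(334.9) = 71.05
  R: 0 + 2(334.9) = 669.9
  M: 849 (inert)

255 mol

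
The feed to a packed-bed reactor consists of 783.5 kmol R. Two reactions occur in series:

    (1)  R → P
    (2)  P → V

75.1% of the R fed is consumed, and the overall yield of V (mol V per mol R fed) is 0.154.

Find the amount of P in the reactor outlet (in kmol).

Conversion of R: R consumed = 1ξ₁ = 0.751 × 783.5 → ξ₁ = 588.4 kmol.
Yield of V: 1ξ₂ / 783.5 = 0.154 → ξ₂ = 120.7 kmol.
Outlet amounts (n = n₀ + Σ ν·ξ):
  R: 783.5 − 1(588.4) = 195.1
  P: 0 + 1(588.4) − 1(120.7) = 467.7
  V: 0 + 1(120.7) = 120.7

468 kmol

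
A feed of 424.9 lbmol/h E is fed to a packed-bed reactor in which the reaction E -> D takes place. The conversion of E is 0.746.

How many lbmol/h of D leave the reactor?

317 lbmol/h

E reacted = 0.746 × 424.9 = 317 lbmol/h; ν_E = −1, so ξ = 317/1 = 317 lbmol/h.
Outlet amounts (n = n₀ + ν ξ):
  E: 424.9 − 1(317) = 107.9
  D: 0 + 1(317) = 317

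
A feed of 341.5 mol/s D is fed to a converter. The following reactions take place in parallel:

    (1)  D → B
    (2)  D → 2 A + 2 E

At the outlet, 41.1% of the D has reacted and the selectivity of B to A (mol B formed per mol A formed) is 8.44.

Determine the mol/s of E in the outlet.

Conversion of D: D consumed = 0.411 × 341.5 = 140.4 mol/s = 1ξ₁ + 1ξ₂.
Selectivity: 1ξ₁ / (2ξ₂) = 8.44 → ξ₁ = 16.88 ξ₂.
Substitute: (1·16.88 + 1) ξ₂ = 140.4 → ξ₂ = 7.85 mol/s, ξ₁ = 132.5 mol/s.
Outlet amounts (n = n₀ + Σ ν·ξ):
  D: 341.5 − 1(132.5) − 1(7.85) = 201.1
  B: 0 + 1(132.5) = 132.5
  A: 0 + 2(7.85) = 15.7
  E: 0 + 2(7.85) = 15.7

15.7 mol/s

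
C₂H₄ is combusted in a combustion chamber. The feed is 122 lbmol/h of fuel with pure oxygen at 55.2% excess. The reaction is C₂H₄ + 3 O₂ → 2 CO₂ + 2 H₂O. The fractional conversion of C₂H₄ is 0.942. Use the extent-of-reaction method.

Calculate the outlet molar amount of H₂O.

230 lbmol/h

Stoichiometric O₂ = 3 × 122 = 366 lbmol/h; O₂ fed = 366 × 1.552 = 568 lbmol/h.
Fuel reacted = 0.942 × 122 → ξ = 114.9 lbmol/h.
Outlet (n = n₀ + ν ξ):
  C₂H₄: 122 − 1(114.9) = 7.076
  O₂: 568 − 3(114.9) = 223.3
  CO₂: 0 + 2(114.9) = 229.8
  H₂O: 0 + 2(114.9) = 229.8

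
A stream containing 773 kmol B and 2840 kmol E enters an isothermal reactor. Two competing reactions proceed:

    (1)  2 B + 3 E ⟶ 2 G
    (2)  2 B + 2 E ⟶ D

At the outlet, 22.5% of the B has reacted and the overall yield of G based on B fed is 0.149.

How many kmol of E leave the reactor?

2610 kmol

Yield of G: 2ξ₁ / 773 = 0.149 → ξ₁ = 57.59 kmol.
Conversion of B: 2ξ₁ + 2ξ₂ = 0.225 × 773 = 173.9 → ξ₂ = 29.37 kmol.
Outlet amounts (n = n₀ + Σ ν·ξ):
  B: 773 − 2(57.59) − 2(29.37) = 599.1
  E: 2840 − 3(57.59) − 2(29.37) = 2608
  G: 0 + 2(57.59) = 115.2
  D: 0 + 1(29.37) = 29.37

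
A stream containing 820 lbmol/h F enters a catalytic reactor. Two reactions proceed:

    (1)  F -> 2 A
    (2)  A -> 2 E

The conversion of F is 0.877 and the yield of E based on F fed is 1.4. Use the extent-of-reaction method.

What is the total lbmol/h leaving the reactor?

Conversion of F: F consumed = 1ξ₁ = 0.877 × 820 → ξ₁ = 719.1 lbmol/h.
Yield of E: 2ξ₂ / 820 = 1.4 → ξ₂ = 574 lbmol/h.
Outlet amounts (n = n₀ + Σ ν·ξ):
  F: 820 − 1(719.1) = 100.9
  A: 0 + 2(719.1) − 1(574) = 864.3
  E: 0 + 2(574) = 1148
Total out = 100.9 + 864.3 + 1148 = 2113 lbmol/h.

2110 lbmol/h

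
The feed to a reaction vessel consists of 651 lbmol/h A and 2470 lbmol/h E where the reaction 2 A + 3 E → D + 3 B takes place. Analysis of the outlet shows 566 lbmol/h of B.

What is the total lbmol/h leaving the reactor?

For B: n = n₀ + 3ξ → 566 = 0 + 3ξ, giving ξ = 188.7 lbmol/h.
Outlet amounts (n = n₀ + ν ξ):
  A: 651 − 2(188.7) = 273.7
  E: 2470 − 3(188.7) = 1904
  D: 0 + 1(188.7) = 188.7
  B: 0 + 3(188.7) = 566
Total out = 273.7 + 1904 + 188.7 + 566 = 2932 lbmol/h.

2930 lbmol/h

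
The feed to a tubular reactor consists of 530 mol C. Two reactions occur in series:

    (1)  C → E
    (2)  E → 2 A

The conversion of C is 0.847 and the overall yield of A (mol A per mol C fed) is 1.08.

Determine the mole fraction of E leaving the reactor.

Conversion of C: C consumed = 1ξ₁ = 0.847 × 530 → ξ₁ = 448.9 mol.
Yield of A: 2ξ₂ / 530 = 1.08 → ξ₂ = 286.2 mol.
Outlet amounts (n = n₀ + Σ ν·ξ):
  C: 530 − 1(448.9) = 81.09
  E: 0 + 1(448.9) − 1(286.2) = 162.7
  A: 0 + 2(286.2) = 572.4
Total out = 816.2 mol; y_E = 162.7 / 816.2 = 0.1994.

0.199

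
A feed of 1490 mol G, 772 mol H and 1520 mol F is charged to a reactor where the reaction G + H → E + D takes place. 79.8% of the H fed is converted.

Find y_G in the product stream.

0.231

H reacted = 0.798 × 772 = 616.1 mol; ν_H = −1, so ξ = 616.1/1 = 616.1 mol.
Outlet amounts (n = n₀ + ν ξ):
  G: 1490 − 1(616.1) = 873.9
  H: 772 − 1(616.1) = 155.9
  E: 0 + 1(616.1) = 616.1
  D: 0 + 1(616.1) = 616.1
  F: 1520 (inert)
Total out = 3782 mol; y_G = 873.9 / 3782 = 0.2311.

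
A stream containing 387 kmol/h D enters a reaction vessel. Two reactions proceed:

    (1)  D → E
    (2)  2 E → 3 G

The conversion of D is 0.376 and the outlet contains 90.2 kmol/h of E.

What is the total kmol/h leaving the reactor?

415 kmol/h

Conversion of D: D consumed = 1ξ₁ = 0.376 × 387 → ξ₁ = 145.5 kmol/h.
E balance: n_E = 0 + 1ξ₁ − 2ξ₂ = 90.2 → ξ₂ = (1·145.5 − 90.2)/2 = 27.66 kmol/h.
Outlet amounts (n = n₀ + Σ ν·ξ):
  D: 387 − 1(145.5) = 241.5
  E: 0 + 1(145.5) − 2(27.66) = 90.2
  G: 0 + 3(27.66) = 82.97
Total out = 241.5 + 90.2 + 82.97 = 414.7 kmol/h.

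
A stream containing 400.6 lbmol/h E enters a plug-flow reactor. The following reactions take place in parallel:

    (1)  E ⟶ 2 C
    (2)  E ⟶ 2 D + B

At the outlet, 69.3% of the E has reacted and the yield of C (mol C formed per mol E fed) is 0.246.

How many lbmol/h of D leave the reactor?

Yield of C: 2ξ₁ / 400.6 = 0.246 → ξ₁ = 49.27 lbmol/h.
Conversion of E: 1ξ₁ + 1ξ₂ = 0.693 × 400.6 = 277.6 → ξ₂ = 228.3 lbmol/h.
Outlet amounts (n = n₀ + Σ ν·ξ):
  E: 400.6 − 1(49.27) − 1(228.3) = 123
  C: 0 + 2(49.27) = 98.55
  D: 0 + 2(228.3) = 456.7
  B: 0 + 1(228.3) = 228.3

457 lbmol/h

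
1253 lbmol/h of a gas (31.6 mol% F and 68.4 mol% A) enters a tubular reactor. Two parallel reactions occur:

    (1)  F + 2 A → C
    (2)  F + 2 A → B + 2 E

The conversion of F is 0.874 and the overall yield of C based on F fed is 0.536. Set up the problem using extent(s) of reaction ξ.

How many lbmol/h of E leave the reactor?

268 lbmol/h

Yield of C: 1ξ₁ / 395.9 = 0.536 → ξ₁ = 212.2 lbmol/h.
Conversion of F: 1ξ₁ + 1ξ₂ = 0.874 × 395.9 = 346.1 → ξ₂ = 133.8 lbmol/h.
Outlet amounts (n = n₀ + Σ ν·ξ):
  F: 395.9 − 1(212.2) − 1(133.8) = 49.89
  A: 857.1 − 2(212.2) − 2(133.8) = 164.9
  C: 0 + 1(212.2) = 212.2
  B: 0 + 1(133.8) = 133.8
  E: 0 + 2(133.8) = 267.7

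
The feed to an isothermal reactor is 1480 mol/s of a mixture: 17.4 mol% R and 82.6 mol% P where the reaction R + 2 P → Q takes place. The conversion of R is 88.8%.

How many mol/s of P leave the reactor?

R reacted = 0.888 × 257.5 = 228.7 mol/s; ν_R = −1, so ξ = 228.7/1 = 228.7 mol/s.
Outlet amounts (n = n₀ + ν ξ):
  R: 257.5 − 1(228.7) = 28.84
  P: 1222 − 2(228.7) = 765.1
  Q: 0 + 1(228.7) = 228.7

765 mol/s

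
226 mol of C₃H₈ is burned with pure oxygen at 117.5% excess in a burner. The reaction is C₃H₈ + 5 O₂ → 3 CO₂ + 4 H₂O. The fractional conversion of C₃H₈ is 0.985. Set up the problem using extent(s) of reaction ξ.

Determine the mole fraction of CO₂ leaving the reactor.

Stoichiometric O₂ = 5 × 226 = 1130 mol; O₂ fed = 1130 × 2.175 = 2458 mol.
Fuel reacted = 0.985 × 226 → ξ = 222.6 mol.
Outlet (n = n₀ + ν ξ):
  C₃H₈: 226 − 1(222.6) = 3.39
  O₂: 2458 − 5(222.6) = 1345
  CO₂: 0 + 3(222.6) = 667.8
  H₂O: 0 + 4(222.6) = 890.4
Total out = 2906 mol; y_CO₂ = 667.8 / 2906 = 0.2298.

0.23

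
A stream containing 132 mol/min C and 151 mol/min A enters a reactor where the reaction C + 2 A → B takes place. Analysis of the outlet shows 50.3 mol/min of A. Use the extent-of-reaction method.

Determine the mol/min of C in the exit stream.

For A: n = n₀ − 2ξ → 50.3 = 151 − 2ξ, giving ξ = 50.35 mol/min.
Outlet amounts (n = n₀ + ν ξ):
  C: 132 − 1(50.35) = 81.65
  A: 151 − 2(50.35) = 50.3
  B: 0 + 1(50.35) = 50.35

81.7 mol/min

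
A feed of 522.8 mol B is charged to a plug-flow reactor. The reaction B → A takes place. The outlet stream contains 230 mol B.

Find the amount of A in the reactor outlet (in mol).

For B: n = n₀ − 1ξ → 230 = 522.8 − 1ξ, giving ξ = 292.8 mol.
Outlet amounts (n = n₀ + ν ξ):
  B: 522.8 − 1(292.8) = 230
  A: 0 + 1(292.8) = 292.8

293 mol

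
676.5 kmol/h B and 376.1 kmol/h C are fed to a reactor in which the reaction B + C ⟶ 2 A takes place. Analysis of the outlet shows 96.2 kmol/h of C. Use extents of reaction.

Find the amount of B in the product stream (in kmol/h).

For C: n = n₀ − 1ξ → 96.2 = 376.1 − 1ξ, giving ξ = 279.9 kmol/h.
Outlet amounts (n = n₀ + ν ξ):
  B: 676.5 − 1(279.9) = 396.6
  C: 376.1 − 1(279.9) = 96.2
  A: 0 + 2(279.9) = 559.8

397 kmol/h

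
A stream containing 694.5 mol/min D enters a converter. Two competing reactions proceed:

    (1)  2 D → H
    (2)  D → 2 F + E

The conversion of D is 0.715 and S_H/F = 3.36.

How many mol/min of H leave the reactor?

231 mol/min

Conversion of D: D consumed = 0.715 × 694.5 = 496.6 mol/min = 2ξ₁ + 1ξ₂.
Selectivity: 1ξ₁ / (2ξ₂) = 3.36 → ξ₁ = 6.72 ξ₂.
Substitute: (2·6.72 + 1) ξ₂ = 496.6 → ξ₂ = 34.39 mol/min, ξ₁ = 231.1 mol/min.
Outlet amounts (n = n₀ + Σ ν·ξ):
  D: 694.5 − 2(231.1) − 1(34.39) = 197.9
  H: 0 + 1(231.1) = 231.1
  F: 0 + 2(34.39) = 68.78
  E: 0 + 1(34.39) = 34.39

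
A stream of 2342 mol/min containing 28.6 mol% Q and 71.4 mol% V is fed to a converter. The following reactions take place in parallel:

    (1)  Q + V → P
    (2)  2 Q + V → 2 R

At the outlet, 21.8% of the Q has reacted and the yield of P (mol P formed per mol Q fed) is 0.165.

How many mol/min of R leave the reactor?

Yield of P: 1ξ₁ / 669.8 = 0.165 → ξ₁ = 110.5 mol/min.
Conversion of Q: 1ξ₁ + 2ξ₂ = 0.218 × 669.8 = 146 → ξ₂ = 17.75 mol/min.
Outlet amounts (n = n₀ + Σ ν·ξ):
  Q: 669.8 − 1(110.5) − 2(17.75) = 523.8
  V: 1672 − 1(110.5) − 1(17.75) = 1544
  P: 0 + 1(110.5) = 110.5
  R: 0 + 2(17.75) = 35.5

35.5 mol/min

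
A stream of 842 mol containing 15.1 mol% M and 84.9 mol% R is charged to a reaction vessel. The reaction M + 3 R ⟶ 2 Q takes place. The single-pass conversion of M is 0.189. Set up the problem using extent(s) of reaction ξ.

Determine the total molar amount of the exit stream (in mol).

794 mol

M reacted = 0.189 × 127.1 = 24.03 mol; ν_M = −1, so ξ = 24.03/1 = 24.03 mol.
Outlet amounts (n = n₀ + ν ξ):
  M: 127.1 − 1(24.03) = 103.1
  R: 714.9 − 3(24.03) = 642.8
  Q: 0 + 2(24.03) = 48.06
Total out = 103.1 + 642.8 + 48.06 = 793.9 mol.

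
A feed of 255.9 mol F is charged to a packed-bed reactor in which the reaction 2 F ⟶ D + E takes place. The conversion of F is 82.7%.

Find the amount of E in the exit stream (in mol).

106 mol

F reacted = 0.827 × 255.9 = 211.6 mol; ν_F = −2, so ξ = 211.6/2 = 105.8 mol.
Outlet amounts (n = n₀ + ν ξ):
  F: 255.9 − 2(105.8) = 44.27
  D: 0 + 1(105.8) = 105.8
  E: 0 + 1(105.8) = 105.8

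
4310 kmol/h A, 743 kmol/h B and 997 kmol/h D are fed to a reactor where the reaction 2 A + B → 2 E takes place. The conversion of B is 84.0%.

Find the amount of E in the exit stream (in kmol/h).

B reacted = 0.84 × 743 = 624.1 kmol/h; ν_B = −1, so ξ = 624.1/1 = 624.1 kmol/h.
Outlet amounts (n = n₀ + ν ξ):
  A: 4310 − 2(624.1) = 3062
  B: 743 − 1(624.1) = 118.9
  E: 0 + 2(624.1) = 1248
  D: 997 (inert)

1250 kmol/h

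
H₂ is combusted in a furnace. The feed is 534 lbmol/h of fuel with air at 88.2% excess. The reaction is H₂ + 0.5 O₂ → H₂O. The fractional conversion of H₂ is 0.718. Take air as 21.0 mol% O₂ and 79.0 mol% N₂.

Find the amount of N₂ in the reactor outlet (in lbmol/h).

Stoichiometric O₂ = 0.5 × 534 = 267 lbmol/h; O₂ fed = 267 × 1.882 = 502.5 lbmol/h.
N₂ fed = 502.5 × 79/21 = 1890 lbmol/h.
Fuel reacted = 0.718 × 534 → ξ = 383.4 lbmol/h.
Outlet (n = n₀ + ν ξ):
  H₂: 534 − 1(383.4) = 150.6
  O₂: 502.5 − 0.5(383.4) = 310.8
  N₂: 1890 (inert)
  H₂O: 0 + 1(383.4) = 383.4

1890 lbmol/h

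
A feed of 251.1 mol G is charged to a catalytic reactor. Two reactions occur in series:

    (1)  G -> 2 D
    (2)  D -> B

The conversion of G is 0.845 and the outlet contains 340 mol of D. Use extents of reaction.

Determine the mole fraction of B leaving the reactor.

0.182

Conversion of G: G consumed = 1ξ₁ = 0.845 × 251.1 → ξ₁ = 212.2 mol.
D balance: n_D = 0 + 2ξ₁ − 1ξ₂ = 340 → ξ₂ = (2·212.2 − 340)/1 = 84.36 mol.
Outlet amounts (n = n₀ + Σ ν·ξ):
  G: 251.1 − 1(212.2) = 38.92
  D: 0 + 2(212.2) − 1(84.36) = 340
  B: 0 + 1(84.36) = 84.36
Total out = 463.3 mol; y_B = 84.36 / 463.3 = 0.1821.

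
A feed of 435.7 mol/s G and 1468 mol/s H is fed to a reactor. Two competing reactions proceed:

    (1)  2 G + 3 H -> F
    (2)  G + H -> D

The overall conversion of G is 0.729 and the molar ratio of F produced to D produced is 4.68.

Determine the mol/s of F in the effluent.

143 mol/s

Conversion of G: G consumed = 0.729 × 435.7 = 317.6 mol/s = 2ξ₁ + 1ξ₂.
Selectivity: 1ξ₁ / (1ξ₂) = 4.68 → ξ₁ = 4.68 ξ₂.
Substitute: (2·4.68 + 1) ξ₂ = 317.6 → ξ₂ = 30.66 mol/s, ξ₁ = 143.5 mol/s.
Outlet amounts (n = n₀ + Σ ν·ξ):
  G: 435.7 − 2(143.5) − 1(30.66) = 118.1
  H: 1468 − 3(143.5) − 1(30.66) = 1007
  F: 0 + 1(143.5) = 143.5
  D: 0 + 1(30.66) = 30.66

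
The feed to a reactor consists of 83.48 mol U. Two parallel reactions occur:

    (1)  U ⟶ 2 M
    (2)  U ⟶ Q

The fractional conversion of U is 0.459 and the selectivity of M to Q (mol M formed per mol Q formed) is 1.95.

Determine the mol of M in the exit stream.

37.8 mol

Conversion of U: U consumed = 0.459 × 83.48 = 38.32 mol = 1ξ₁ + 1ξ₂.
Selectivity: 2ξ₁ / (1ξ₂) = 1.95 → ξ₁ = 0.975 ξ₂.
Substitute: (1·0.975 + 1) ξ₂ = 38.32 → ξ₂ = 19.4 mol, ξ₁ = 18.92 mol.
Outlet amounts (n = n₀ + Σ ν·ξ):
  U: 83.48 − 1(18.92) − 1(19.4) = 45.16
  M: 0 + 2(18.92) = 37.83
  Q: 0 + 1(19.4) = 19.4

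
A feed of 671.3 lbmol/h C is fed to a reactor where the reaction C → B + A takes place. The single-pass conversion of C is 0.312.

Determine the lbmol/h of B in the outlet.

C reacted = 0.312 × 671.3 = 209.4 lbmol/h; ν_C = −1, so ξ = 209.4/1 = 209.4 lbmol/h.
Outlet amounts (n = n₀ + ν ξ):
  C: 671.3 − 1(209.4) = 461.9
  B: 0 + 1(209.4) = 209.4
  A: 0 + 1(209.4) = 209.4

209 lbmol/h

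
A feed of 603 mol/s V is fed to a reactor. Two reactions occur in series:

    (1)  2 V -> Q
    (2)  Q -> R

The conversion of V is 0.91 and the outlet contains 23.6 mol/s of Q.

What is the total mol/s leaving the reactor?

Conversion of V: V consumed = 2ξ₁ = 0.91 × 603 → ξ₁ = 274.4 mol/s.
Q balance: n_Q = 0 + 1ξ₁ − 1ξ₂ = 23.6 → ξ₂ = (1·274.4 − 23.6)/1 = 250.8 mol/s.
Outlet amounts (n = n₀ + Σ ν·ξ):
  V: 603 − 2(274.4) = 54.27
  Q: 0 + 1(274.4) − 1(250.8) = 23.6
  R: 0 + 1(250.8) = 250.8
Total out = 54.27 + 23.6 + 250.8 = 328.6 mol/s.

329 mol/s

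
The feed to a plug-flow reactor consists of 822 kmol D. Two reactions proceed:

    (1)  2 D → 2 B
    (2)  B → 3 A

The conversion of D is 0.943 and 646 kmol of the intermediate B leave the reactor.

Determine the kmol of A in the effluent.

Conversion of D: D consumed = 2ξ₁ = 0.943 × 822 → ξ₁ = 387.6 kmol.
B balance: n_B = 0 + 2ξ₁ − 1ξ₂ = 646 → ξ₂ = (2·387.6 − 646)/1 = 129.1 kmol.
Outlet amounts (n = n₀ + Σ ν·ξ):
  D: 822 − 2(387.6) = 46.85
  B: 0 + 2(387.6) − 1(129.1) = 646
  A: 0 + 3(129.1) = 387.4

387 kmol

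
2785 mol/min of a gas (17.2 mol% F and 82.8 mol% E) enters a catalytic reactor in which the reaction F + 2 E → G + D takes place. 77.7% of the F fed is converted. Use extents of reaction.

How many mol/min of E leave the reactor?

F reacted = 0.777 × 479 = 372.2 mol/min; ν_F = −1, so ξ = 372.2/1 = 372.2 mol/min.
Outlet amounts (n = n₀ + ν ξ):
  F: 479 − 1(372.2) = 106.8
  E: 2306 − 2(372.2) = 1562
  G: 0 + 1(372.2) = 372.2
  D: 0 + 1(372.2) = 372.2

1560 mol/min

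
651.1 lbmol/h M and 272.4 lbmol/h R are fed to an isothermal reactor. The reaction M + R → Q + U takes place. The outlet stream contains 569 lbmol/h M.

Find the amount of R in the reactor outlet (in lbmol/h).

For M: n = n₀ − 1ξ → 569 = 651.1 − 1ξ, giving ξ = 82.1 lbmol/h.
Outlet amounts (n = n₀ + ν ξ):
  M: 651.1 − 1(82.1) = 569
  R: 272.4 − 1(82.1) = 190.3
  Q: 0 + 1(82.1) = 82.1
  U: 0 + 1(82.1) = 82.1

190 lbmol/h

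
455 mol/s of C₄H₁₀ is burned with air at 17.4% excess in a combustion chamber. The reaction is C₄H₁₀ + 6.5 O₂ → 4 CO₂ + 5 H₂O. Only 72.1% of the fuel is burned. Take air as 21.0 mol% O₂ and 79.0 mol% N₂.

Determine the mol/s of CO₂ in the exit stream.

Stoichiometric O₂ = 6.5 × 455 = 2958 mol/s; O₂ fed = 2958 × 1.174 = 3472 mol/s.
N₂ fed = 3472 × 79/21 = 13060 mol/s.
Fuel reacted = 0.721 × 455 → ξ = 328.1 mol/s.
Outlet (n = n₀ + ν ξ):
  C₄H₁₀: 455 − 1(328.1) = 126.9
  O₂: 3472 − 6.5(328.1) = 1340
  N₂: 13060 (inert)
  CO₂: 0 + 4(328.1) = 1312
  H₂O: 0 + 5(328.1) = 1640

1310 mol/s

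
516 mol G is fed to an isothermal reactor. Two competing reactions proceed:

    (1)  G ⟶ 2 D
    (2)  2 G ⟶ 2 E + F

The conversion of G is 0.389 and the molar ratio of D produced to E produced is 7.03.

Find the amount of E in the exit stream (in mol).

Conversion of G: G consumed = 0.389 × 516 = 200.7 mol = 1ξ₁ + 2ξ₂.
Selectivity: 2ξ₁ / (2ξ₂) = 7.03 → ξ₁ = 7.03 ξ₂.
Substitute: (1·7.03 + 2) ξ₂ = 200.7 → ξ₂ = 22.23 mol, ξ₁ = 156.3 mol.
Outlet amounts (n = n₀ + Σ ν·ξ):
  G: 516 − 1(156.3) − 2(22.23) = 315.3
  D: 0 + 2(156.3) = 312.5
  E: 0 + 2(22.23) = 44.46
  F: 0 + 1(22.23) = 22.23

44.5 mol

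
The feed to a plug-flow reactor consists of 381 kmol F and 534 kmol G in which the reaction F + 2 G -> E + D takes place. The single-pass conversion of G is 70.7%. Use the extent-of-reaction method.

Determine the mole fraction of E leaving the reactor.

G reacted = 0.707 × 534 = 377.5 kmol; ν_G = −2, so ξ = 377.5/2 = 188.8 kmol.
Outlet amounts (n = n₀ + ν ξ):
  F: 381 − 1(188.8) = 192.2
  G: 534 − 2(188.8) = 156.5
  E: 0 + 1(188.8) = 188.8
  D: 0 + 1(188.8) = 188.8
Total out = 726.2 kmol; y_E = 188.8 / 726.2 = 0.2599.

0.26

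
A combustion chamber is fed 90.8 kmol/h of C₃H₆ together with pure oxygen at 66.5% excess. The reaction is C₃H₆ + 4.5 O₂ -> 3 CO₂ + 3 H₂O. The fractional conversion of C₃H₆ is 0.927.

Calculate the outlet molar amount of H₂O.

253 kmol/h

Stoichiometric O₂ = 4.5 × 90.8 = 408.6 kmol/h; O₂ fed = 408.6 × 1.665 = 680.3 kmol/h.
Fuel reacted = 0.927 × 90.8 → ξ = 84.17 kmol/h.
Outlet (n = n₀ + ν ξ):
  C₃H₆: 90.8 − 1(84.17) = 6.628
  O₂: 680.3 − 4.5(84.17) = 301.5
  CO₂: 0 + 3(84.17) = 252.5
  H₂O: 0 + 3(84.17) = 252.5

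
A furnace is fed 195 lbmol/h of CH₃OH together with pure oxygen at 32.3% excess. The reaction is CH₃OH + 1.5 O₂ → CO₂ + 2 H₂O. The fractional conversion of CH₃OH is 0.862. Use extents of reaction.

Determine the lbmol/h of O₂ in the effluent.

135 lbmol/h

Stoichiometric O₂ = 1.5 × 195 = 292.5 lbmol/h; O₂ fed = 292.5 × 1.323 = 387 lbmol/h.
Fuel reacted = 0.862 × 195 → ξ = 168.1 lbmol/h.
Outlet (n = n₀ + ν ξ):
  CH₃OH: 195 − 1(168.1) = 26.91
  O₂: 387 − 1.5(168.1) = 134.8
  CO₂: 0 + 1(168.1) = 168.1
  H₂O: 0 + 2(168.1) = 336.2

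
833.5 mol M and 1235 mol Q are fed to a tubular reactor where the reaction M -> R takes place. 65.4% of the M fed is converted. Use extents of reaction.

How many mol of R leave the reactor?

545 mol

M reacted = 0.654 × 833.5 = 545.1 mol; ν_M = −1, so ξ = 545.1/1 = 545.1 mol.
Outlet amounts (n = n₀ + ν ξ):
  M: 833.5 − 1(545.1) = 288.4
  R: 0 + 1(545.1) = 545.1
  Q: 1235 (inert)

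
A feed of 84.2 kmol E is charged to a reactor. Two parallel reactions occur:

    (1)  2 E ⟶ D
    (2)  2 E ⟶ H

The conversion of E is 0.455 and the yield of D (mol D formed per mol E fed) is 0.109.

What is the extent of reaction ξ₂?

Yield of D: 1ξ₁ / 84.2 = 0.109 → ξ₁ = 9.178 kmol.
Conversion of E: 2ξ₁ + 2ξ₂ = 0.455 × 84.2 = 38.31 → ξ₂ = 9.978 kmol.
Outlet amounts (n = n₀ + Σ ν·ξ):
  E: 84.2 − 2(9.178) − 2(9.978) = 45.89
  D: 0 + 1(9.178) = 9.178
  H: 0 + 1(9.978) = 9.978

ξ₂ = 9.98 kmol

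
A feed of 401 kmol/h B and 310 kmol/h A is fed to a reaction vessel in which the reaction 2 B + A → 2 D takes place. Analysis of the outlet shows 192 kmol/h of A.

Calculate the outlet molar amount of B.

For A: n = n₀ − 1ξ → 192 = 310 − 1ξ, giving ξ = 118 kmol/h.
Outlet amounts (n = n₀ + ν ξ):
  B: 401 − 2(118) = 165
  A: 310 − 1(118) = 192
  D: 0 + 2(118) = 236

165 kmol/h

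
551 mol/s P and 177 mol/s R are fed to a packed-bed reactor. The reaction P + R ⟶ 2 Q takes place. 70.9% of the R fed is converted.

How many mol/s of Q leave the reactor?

R reacted = 0.709 × 177 = 125.5 mol/s; ν_R = −1, so ξ = 125.5/1 = 125.5 mol/s.
Outlet amounts (n = n₀ + ν ξ):
  P: 551 − 1(125.5) = 425.5
  R: 177 − 1(125.5) = 51.51
  Q: 0 + 2(125.5) = 251

251 mol/s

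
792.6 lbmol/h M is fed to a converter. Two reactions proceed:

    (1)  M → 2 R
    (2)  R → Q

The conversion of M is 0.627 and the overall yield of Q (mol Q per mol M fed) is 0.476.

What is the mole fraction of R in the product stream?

Conversion of M: M consumed = 1ξ₁ = 0.627 × 792.6 → ξ₁ = 497 lbmol/h.
Yield of Q: 1ξ₂ / 792.6 = 0.476 → ξ₂ = 377.3 lbmol/h.
Outlet amounts (n = n₀ + Σ ν·ξ):
  M: 792.6 − 1(497) = 295.6
  R: 0 + 2(497) − 1(377.3) = 616.6
  Q: 0 + 1(377.3) = 377.3
Total out = 1290 lbmol/h; y_R = 616.6 / 1290 = 0.4782.

0.478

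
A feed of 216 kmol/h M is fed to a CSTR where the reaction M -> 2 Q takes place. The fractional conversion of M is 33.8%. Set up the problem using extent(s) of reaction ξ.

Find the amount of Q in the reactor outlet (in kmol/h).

M reacted = 0.338 × 216 = 73.01 kmol/h; ν_M = −1, so ξ = 73.01/1 = 73.01 kmol/h.
Outlet amounts (n = n₀ + ν ξ):
  M: 216 − 1(73.01) = 143
  Q: 0 + 2(73.01) = 146

146 kmol/h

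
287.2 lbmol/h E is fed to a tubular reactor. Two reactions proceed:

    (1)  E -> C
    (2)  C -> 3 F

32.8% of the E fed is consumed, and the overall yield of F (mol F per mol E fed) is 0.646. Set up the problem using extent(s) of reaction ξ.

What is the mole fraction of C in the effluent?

Conversion of E: E consumed = 1ξ₁ = 0.328 × 287.2 → ξ₁ = 94.2 lbmol/h.
Yield of F: 3ξ₂ / 287.2 = 0.646 → ξ₂ = 61.84 lbmol/h.
Outlet amounts (n = n₀ + Σ ν·ξ):
  E: 287.2 − 1(94.2) = 193
  C: 0 + 1(94.2) − 1(61.84) = 32.36
  F: 0 + 3(61.84) = 185.5
Total out = 410.9 lbmol/h; y_C = 32.36 / 410.9 = 0.07875.

0.0788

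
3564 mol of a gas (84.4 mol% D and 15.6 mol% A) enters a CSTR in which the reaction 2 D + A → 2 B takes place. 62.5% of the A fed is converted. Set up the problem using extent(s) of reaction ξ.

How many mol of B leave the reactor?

A reacted = 0.625 × 556 = 347.5 mol; ν_A = −1, so ξ = 347.5/1 = 347.5 mol.
Outlet amounts (n = n₀ + ν ξ):
  D: 3008 − 2(347.5) = 2313
  A: 556 − 1(347.5) = 208.5
  B: 0 + 2(347.5) = 695

695 mol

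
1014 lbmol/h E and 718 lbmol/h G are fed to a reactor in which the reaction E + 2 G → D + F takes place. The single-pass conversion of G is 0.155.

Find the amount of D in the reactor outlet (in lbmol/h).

G reacted = 0.155 × 718 = 111.3 lbmol/h; ν_G = −2, so ξ = 111.3/2 = 55.65 lbmol/h.
Outlet amounts (n = n₀ + ν ξ):
  E: 1014 − 1(55.65) = 958.4
  G: 718 − 2(55.65) = 606.7
  D: 0 + 1(55.65) = 55.65
  F: 0 + 1(55.65) = 55.65

55.6 lbmol/h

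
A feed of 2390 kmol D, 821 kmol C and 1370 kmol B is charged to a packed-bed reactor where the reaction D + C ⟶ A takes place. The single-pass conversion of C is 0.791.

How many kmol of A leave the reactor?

649 kmol

C reacted = 0.791 × 821 = 649.4 kmol; ν_C = −1, so ξ = 649.4/1 = 649.4 kmol.
Outlet amounts (n = n₀ + ν ξ):
  D: 2390 − 1(649.4) = 1741
  C: 821 − 1(649.4) = 171.6
  A: 0 + 1(649.4) = 649.4
  B: 1370 (inert)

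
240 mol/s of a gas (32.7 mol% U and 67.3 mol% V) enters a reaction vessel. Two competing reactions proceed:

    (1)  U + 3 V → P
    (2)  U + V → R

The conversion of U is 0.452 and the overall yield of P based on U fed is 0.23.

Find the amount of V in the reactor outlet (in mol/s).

89.9 mol/s

Yield of P: 1ξ₁ / 78.48 = 0.23 → ξ₁ = 18.05 mol/s.
Conversion of U: 1ξ₁ + 1ξ₂ = 0.452 × 78.48 = 35.47 → ξ₂ = 17.42 mol/s.
Outlet amounts (n = n₀ + Σ ν·ξ):
  U: 78.48 − 1(18.05) − 1(17.42) = 43.01
  V: 161.5 − 3(18.05) − 1(17.42) = 89.95
  P: 0 + 1(18.05) = 18.05
  R: 0 + 1(17.42) = 17.42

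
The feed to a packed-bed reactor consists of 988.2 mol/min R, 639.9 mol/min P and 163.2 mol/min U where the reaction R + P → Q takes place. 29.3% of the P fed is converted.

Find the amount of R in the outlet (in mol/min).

P reacted = 0.293 × 639.9 = 187.5 mol/min; ν_P = −1, so ξ = 187.5/1 = 187.5 mol/min.
Outlet amounts (n = n₀ + ν ξ):
  R: 988.2 − 1(187.5) = 800.7
  P: 639.9 − 1(187.5) = 452.4
  Q: 0 + 1(187.5) = 187.5
  U: 163.2 (inert)

801 mol/min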